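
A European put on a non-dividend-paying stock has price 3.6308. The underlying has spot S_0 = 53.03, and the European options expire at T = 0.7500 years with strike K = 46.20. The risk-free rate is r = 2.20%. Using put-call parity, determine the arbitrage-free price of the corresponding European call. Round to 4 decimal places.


Answer: Call price = 11.2168

Derivation:
Put-call parity: C - P = S_0 * exp(-qT) - K * exp(-rT).
S_0 * exp(-qT) = 53.0300 * 1.00000000 = 53.03000000
K * exp(-rT) = 46.2000 * 0.98363538 = 45.44395453
C = P + S*exp(-qT) - K*exp(-rT)
C = 3.6308 + 53.03000000 - 45.44395453 = 11.2168


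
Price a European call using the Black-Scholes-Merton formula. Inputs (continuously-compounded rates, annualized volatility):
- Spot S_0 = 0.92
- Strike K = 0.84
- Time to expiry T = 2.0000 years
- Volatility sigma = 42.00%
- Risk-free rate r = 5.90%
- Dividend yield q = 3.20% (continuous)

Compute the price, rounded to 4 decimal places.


d1 = (ln(S/K) + (r - q + 0.5*sigma^2) * T) / (sigma * sqrt(T)) = 0.54105753
d2 = d1 - sigma * sqrt(T) = -0.05291216
exp(-rT) = 0.88869605; exp(-qT) = 0.93800500
C = S_0 * exp(-qT) * N(d1) - K * exp(-rT) * N(d2)
N(d1) = 0.70576604; N(d2) = 0.47890095
C = 0.9200 * 0.93800500 * 0.70576604 - 0.8400 * 0.88869605 * 0.47890095 = 0.2515

Answer: Price = 0.2515


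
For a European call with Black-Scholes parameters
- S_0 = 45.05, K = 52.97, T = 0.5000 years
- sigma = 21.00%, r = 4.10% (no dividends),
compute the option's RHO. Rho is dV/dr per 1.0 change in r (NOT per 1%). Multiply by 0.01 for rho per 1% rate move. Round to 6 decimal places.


Answer: Rho = 3.950475

Derivation:
d1 = -0.8783460324; d2 = -1.0268384564
phi(d1) = 0.2712581280; exp(-qT) = 1.0000000000; exp(-rT) = 0.9797086965
N(d2) = 0.1522482689
Rho = K*T*exp(-rT)*N(d2) = 52.9700 * 0.5000 * 0.9797086965 * 0.1522482689 = 3.950475


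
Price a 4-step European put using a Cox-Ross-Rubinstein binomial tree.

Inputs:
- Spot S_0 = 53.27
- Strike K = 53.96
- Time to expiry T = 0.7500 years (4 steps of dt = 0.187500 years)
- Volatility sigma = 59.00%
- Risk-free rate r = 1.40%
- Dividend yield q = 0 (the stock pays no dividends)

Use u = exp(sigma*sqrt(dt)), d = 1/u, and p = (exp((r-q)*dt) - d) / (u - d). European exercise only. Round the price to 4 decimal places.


dt = T/N = 0.187500
u = exp(sigma*sqrt(dt)) = 1.291078; d = 1/u = 0.774547
p = (exp((r-q)*dt) - d) / (u - d) = 0.441564
Discount per step: exp(-r*dt) = 0.997378
Stock lattice S(k, i) with i counting down-moves:
  k=0: S(0,0) = 53.2700
  k=1: S(1,0) = 68.7757; S(1,1) = 41.2601
  k=2: S(2,0) = 88.7948; S(2,1) = 53.2700; S(2,2) = 31.9579
  k=3: S(3,0) = 114.6410; S(3,1) = 68.7757; S(3,2) = 41.2601; S(3,3) = 24.7529
  k=4: S(4,0) = 148.0105; S(4,1) = 88.7948; S(4,2) = 53.2700; S(4,3) = 31.9579; S(4,4) = 19.1722
Terminal payoffs V(N, i) = max(K - S_T, 0):
  V(4,0) = 0.000000; V(4,1) = 0.000000; V(4,2) = 0.690000; V(4,3) = 22.002134; V(4,4) = 34.787761
Backward induction: V(k, i) = exp(-r*dt) * [p * V(k+1, i) + (1-p) * V(k+1, i+1)].
  V(3,0) = exp(-r*dt) * [p*0.000000 + (1-p)*0.000000] = 0.000000
  V(3,1) = exp(-r*dt) * [p*0.000000 + (1-p)*0.690000] = 0.384310
  V(3,2) = exp(-r*dt) * [p*0.690000 + (1-p)*22.002134] = 12.558445
  V(3,3) = exp(-r*dt) * [p*22.002134 + (1-p)*34.787761] = 29.065686
  V(2,0) = exp(-r*dt) * [p*0.000000 + (1-p)*0.384310] = 0.214050
  V(2,1) = exp(-r*dt) * [p*0.384310 + (1-p)*12.558445] = 7.163950
  V(2,2) = exp(-r*dt) * [p*12.558445 + (1-p)*29.065686] = 21.719587
  V(1,0) = exp(-r*dt) * [p*0.214050 + (1-p)*7.163950] = 4.084386
  V(1,1) = exp(-r*dt) * [p*7.163950 + (1-p)*21.719587] = 15.252246
  V(0,0) = exp(-r*dt) * [p*4.084386 + (1-p)*15.252246] = 10.293860

Answer: Price = V(0,0) = 10.2939


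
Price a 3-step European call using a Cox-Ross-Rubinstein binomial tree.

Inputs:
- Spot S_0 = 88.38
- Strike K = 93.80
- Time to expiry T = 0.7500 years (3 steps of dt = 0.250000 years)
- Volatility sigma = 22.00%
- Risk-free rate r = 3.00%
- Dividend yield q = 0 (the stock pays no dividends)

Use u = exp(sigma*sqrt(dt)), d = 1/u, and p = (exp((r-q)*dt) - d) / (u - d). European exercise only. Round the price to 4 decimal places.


dt = T/N = 0.250000
u = exp(sigma*sqrt(dt)) = 1.116278; d = 1/u = 0.895834
p = (exp((r-q)*dt) - d) / (u - d) = 0.506678
Discount per step: exp(-r*dt) = 0.992528
Stock lattice S(k, i) with i counting down-moves:
  k=0: S(0,0) = 88.3800
  k=1: S(1,0) = 98.6567; S(1,1) = 79.1738
  k=2: S(2,0) = 110.1283; S(2,1) = 88.3800; S(2,2) = 70.9266
  k=3: S(3,0) = 122.9338; S(3,1) = 98.6567; S(3,2) = 79.1738; S(3,3) = 63.5385
Terminal payoffs V(N, i) = max(S_T - K, 0):
  V(3,0) = 29.133763; V(3,1) = 4.856656; V(3,2) = 0.000000; V(3,3) = 0.000000
Backward induction: V(k, i) = exp(-r*dt) * [p * V(k+1, i) + (1-p) * V(k+1, i+1)].
  V(2,0) = exp(-r*dt) * [p*29.133763 + (1-p)*4.856656] = 17.029130
  V(2,1) = exp(-r*dt) * [p*4.856656 + (1-p)*0.000000] = 2.442373
  V(2,2) = exp(-r*dt) * [p*0.000000 + (1-p)*0.000000] = 0.000000
  V(1,0) = exp(-r*dt) * [p*17.029130 + (1-p)*2.442373] = 9.759687
  V(1,1) = exp(-r*dt) * [p*2.442373 + (1-p)*0.000000] = 1.228250
  V(0,0) = exp(-r*dt) * [p*9.759687 + (1-p)*1.228250] = 5.509464

Answer: Price = V(0,0) = 5.5095


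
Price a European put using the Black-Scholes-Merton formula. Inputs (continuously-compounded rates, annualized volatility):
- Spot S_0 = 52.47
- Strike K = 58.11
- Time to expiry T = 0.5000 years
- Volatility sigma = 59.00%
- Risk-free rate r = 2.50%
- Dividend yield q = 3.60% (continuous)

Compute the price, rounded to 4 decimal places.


d1 = (ln(S/K) + (r - q + 0.5*sigma^2) * T) / (sigma * sqrt(T)) = -0.04930857
d2 = d1 - sigma * sqrt(T) = -0.46650157
exp(-rT) = 0.98757780; exp(-qT) = 0.98216103
P = K * exp(-rT) * N(-d2) - S_0 * exp(-qT) * N(-d1)
N(-d1) = 0.51966330; N(-d2) = 0.67957174
P = 58.1100 * 0.98757780 * 0.67957174 - 52.4700 * 0.98216103 * 0.51966330 = 12.2190

Answer: Price = 12.2190


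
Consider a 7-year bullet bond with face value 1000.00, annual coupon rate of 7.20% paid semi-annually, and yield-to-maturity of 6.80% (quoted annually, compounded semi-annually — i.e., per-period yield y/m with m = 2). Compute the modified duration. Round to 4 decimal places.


Answer: Modified duration = 5.4512

Derivation:
Coupon per period c = face * coupon_rate / m = 36.000000
Periods per year m = 2; per-period yield y/m = 0.034000
Number of cashflows N = 14
Cashflows (t years, CF_t, discount factor 1/(1+y/m)^(m*t), PV):
  t = 0.5000: CF_t = 36.000000, DF = 0.967118, PV = 34.816248
  t = 1.0000: CF_t = 36.000000, DF = 0.935317, PV = 33.671419
  t = 1.5000: CF_t = 36.000000, DF = 0.904562, PV = 32.564235
  t = 2.0000: CF_t = 36.000000, DF = 0.874818, PV = 31.493458
  t = 2.5000: CF_t = 36.000000, DF = 0.846052, PV = 30.457890
  t = 3.0000: CF_t = 36.000000, DF = 0.818233, PV = 29.456373
  t = 3.5000: CF_t = 36.000000, DF = 0.791327, PV = 28.487788
  t = 4.0000: CF_t = 36.000000, DF = 0.765307, PV = 27.551052
  t = 4.5000: CF_t = 36.000000, DF = 0.740142, PV = 26.645118
  t = 5.0000: CF_t = 36.000000, DF = 0.715805, PV = 25.768973
  t = 5.5000: CF_t = 36.000000, DF = 0.692268, PV = 24.921637
  t = 6.0000: CF_t = 36.000000, DF = 0.669505, PV = 24.102164
  t = 6.5000: CF_t = 36.000000, DF = 0.647490, PV = 23.309636
  t = 7.0000: CF_t = 1036.000000, DF = 0.626199, PV = 648.742295
Price P = sum_t PV_t = 1021.988287
First compute Macaulay numerator sum_t t * PV_t:
  t * PV_t at t = 0.5000: 17.408124
  t * PV_t at t = 1.0000: 33.671419
  t * PV_t at t = 1.5000: 48.846353
  t * PV_t at t = 2.0000: 62.986916
  t * PV_t at t = 2.5000: 76.144724
  t * PV_t at t = 3.0000: 88.369119
  t * PV_t at t = 3.5000: 99.707258
  t * PV_t at t = 4.0000: 110.204209
  t * PV_t at t = 4.5000: 119.903032
  t * PV_t at t = 5.0000: 128.844866
  t * PV_t at t = 5.5000: 137.069006
  t * PV_t at t = 6.0000: 144.612983
  t * PV_t at t = 6.5000: 151.512636
  t * PV_t at t = 7.0000: 4541.196064
Macaulay duration D = 5760.476709 / 1021.988287 = 5.636539
Modified duration = D / (1 + y/m) = 5.636539 / (1 + 0.034000) = 5.451198


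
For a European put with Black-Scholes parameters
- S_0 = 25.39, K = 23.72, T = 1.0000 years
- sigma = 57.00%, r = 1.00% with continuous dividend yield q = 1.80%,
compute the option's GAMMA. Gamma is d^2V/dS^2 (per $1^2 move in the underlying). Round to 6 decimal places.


Answer: Gamma = 0.025088

Derivation:
d1 = 0.3903277572; d2 = -0.1796722428
phi(d1) = 0.3696804067; exp(-qT) = 0.9821610324; exp(-rT) = 0.9900498337
Gamma = exp(-qT) * phi(d1) / (S * sigma * sqrt(T)) = 0.9821610324 * 0.3696804067 / (25.3900 * 0.5700 * 1.0000000000) = 0.025088


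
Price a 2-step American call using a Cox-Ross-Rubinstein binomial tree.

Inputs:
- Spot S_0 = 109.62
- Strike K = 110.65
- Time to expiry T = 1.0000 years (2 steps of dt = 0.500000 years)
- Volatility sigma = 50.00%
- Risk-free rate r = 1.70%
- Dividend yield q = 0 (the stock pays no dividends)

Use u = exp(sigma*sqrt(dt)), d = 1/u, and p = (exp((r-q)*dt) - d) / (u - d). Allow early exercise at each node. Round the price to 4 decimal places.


Answer: Price = V(0,0) = 19.7697

Derivation:
dt = T/N = 0.500000
u = exp(sigma*sqrt(dt)) = 1.424119; d = 1/u = 0.702189
p = (exp((r-q)*dt) - d) / (u - d) = 0.424345
Discount per step: exp(-r*dt) = 0.991536
Stock lattice S(k, i) with i counting down-moves:
  k=0: S(0,0) = 109.6200
  k=1: S(1,0) = 156.1119; S(1,1) = 76.9739
  k=2: S(2,0) = 222.3220; S(2,1) = 109.6200; S(2,2) = 54.0502
Terminal payoffs V(N, i) = max(S_T - K, 0):
  V(2,0) = 111.671964; V(2,1) = 0.000000; V(2,2) = 0.000000
Backward induction: V(k, i) = exp(-r*dt) * [p * V(k+1, i) + (1-p) * V(k+1, i+1)]; then take max(V_cont, immediate exercise) for American.
  V(1,0) = exp(-r*dt) * [p*111.671964 + (1-p)*0.000000] = 46.986372; exercise = 45.461927; V(1,0) = max -> 46.986372
  V(1,1) = exp(-r*dt) * [p*0.000000 + (1-p)*0.000000] = 0.000000; exercise = 0.000000; V(1,1) = max -> 0.000000
  V(0,0) = exp(-r*dt) * [p*46.986372 + (1-p)*0.000000] = 19.769681; exercise = 0.000000; V(0,0) = max -> 19.769681


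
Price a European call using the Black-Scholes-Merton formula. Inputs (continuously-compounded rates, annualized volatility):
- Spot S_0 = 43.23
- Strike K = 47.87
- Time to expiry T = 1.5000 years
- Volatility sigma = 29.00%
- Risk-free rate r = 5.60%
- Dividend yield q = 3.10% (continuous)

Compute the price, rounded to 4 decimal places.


d1 = (ln(S/K) + (r - q + 0.5*sigma^2) * T) / (sigma * sqrt(T)) = -0.00388344
d2 = d1 - sigma * sqrt(T) = -0.35905945
exp(-rT) = 0.91943126; exp(-qT) = 0.95456456
C = S_0 * exp(-qT) * N(d1) - K * exp(-rT) * N(d2)
N(d1) = 0.49845074; N(d2) = 0.35977531
C = 43.2300 * 0.95456456 * 0.49845074 - 47.8700 * 0.91943126 * 0.35977531 = 4.7341

Answer: Price = 4.7341


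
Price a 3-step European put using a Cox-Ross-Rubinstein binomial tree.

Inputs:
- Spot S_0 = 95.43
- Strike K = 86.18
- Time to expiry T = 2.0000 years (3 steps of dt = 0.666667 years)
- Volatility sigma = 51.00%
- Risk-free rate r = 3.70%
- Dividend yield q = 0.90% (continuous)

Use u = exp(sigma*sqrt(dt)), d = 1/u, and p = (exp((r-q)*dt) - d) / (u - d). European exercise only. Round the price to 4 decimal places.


Answer: Price = V(0,0) = 19.8522

Derivation:
dt = T/N = 0.666667
u = exp(sigma*sqrt(dt)) = 1.516512; d = 1/u = 0.659408
p = (exp((r-q)*dt) - d) / (u - d) = 0.419359
Discount per step: exp(-r*dt) = 0.975635
Stock lattice S(k, i) with i counting down-moves:
  k=0: S(0,0) = 95.4300
  k=1: S(1,0) = 144.7208; S(1,1) = 62.9273
  k=2: S(2,0) = 219.4709; S(2,1) = 95.4300; S(2,2) = 41.4947
  k=3: S(3,0) = 332.8303; S(3,1) = 144.7208; S(3,2) = 62.9273; S(3,3) = 27.3619
Terminal payoffs V(N, i) = max(K - S_T, 0):
  V(3,0) = 0.000000; V(3,1) = 0.000000; V(3,2) = 23.252722; V(3,3) = 58.818054
Backward induction: V(k, i) = exp(-r*dt) * [p * V(k+1, i) + (1-p) * V(k+1, i+1)].
  V(2,0) = exp(-r*dt) * [p*0.000000 + (1-p)*0.000000] = 0.000000
  V(2,1) = exp(-r*dt) * [p*0.000000 + (1-p)*23.252722] = 13.172530
  V(2,2) = exp(-r*dt) * [p*23.252722 + (1-p)*58.818054] = 42.833721
  V(1,0) = exp(-r*dt) * [p*0.000000 + (1-p)*13.172530] = 7.462160
  V(1,1) = exp(-r*dt) * [p*13.172530 + (1-p)*42.833721] = 29.654471
  V(0,0) = exp(-r*dt) * [p*7.462160 + (1-p)*29.654471] = 19.852158


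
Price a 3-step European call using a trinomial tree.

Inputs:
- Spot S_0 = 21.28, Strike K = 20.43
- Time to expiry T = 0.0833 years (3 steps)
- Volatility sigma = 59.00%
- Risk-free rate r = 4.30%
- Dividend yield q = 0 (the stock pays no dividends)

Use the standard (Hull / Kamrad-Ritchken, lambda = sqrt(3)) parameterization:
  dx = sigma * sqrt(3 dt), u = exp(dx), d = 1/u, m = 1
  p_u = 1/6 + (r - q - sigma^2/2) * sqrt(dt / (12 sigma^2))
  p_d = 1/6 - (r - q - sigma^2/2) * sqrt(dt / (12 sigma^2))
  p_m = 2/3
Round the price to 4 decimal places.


dt = T/N = 0.027767; dx = sigma*sqrt(3*dt) = 0.170284
u = exp(dx) = 1.185642; d = 1/u = 0.843425
p_u = 0.155982, p_m = 0.666667, p_d = 0.177351
Discount per step: exp(-r*dt) = 0.998807
Stock lattice S(k, j) with j the centered position index:
  k=0: S(0,+0) = 21.2800
  k=1: S(1,-1) = 17.9481; S(1,+0) = 21.2800; S(1,+1) = 25.2305
  k=2: S(2,-2) = 15.1379; S(2,-1) = 17.9481; S(2,+0) = 21.2800; S(2,+1) = 25.2305; S(2,+2) = 29.9143
  k=3: S(3,-3) = 12.7677; S(3,-2) = 15.1379; S(3,-1) = 17.9481; S(3,+0) = 21.2800; S(3,+1) = 25.2305; S(3,+2) = 29.9143; S(3,+3) = 35.4676
Terminal payoffs V(N, j) = max(S_T - K, 0):
  V(3,-3) = 0.000000; V(3,-2) = 0.000000; V(3,-1) = 0.000000; V(3,+0) = 0.850000; V(3,+1) = 4.800458; V(3,+2) = 9.484287; V(3,+3) = 15.037630
Backward induction: V(k, j) = exp(-r*dt) * [p_u * V(k+1, j+1) + p_m * V(k+1, j) + p_d * V(k+1, j-1)]
  V(2,-2) = exp(-r*dt) * [p_u*0.000000 + p_m*0.000000 + p_d*0.000000] = 0.000000
  V(2,-1) = exp(-r*dt) * [p_u*0.850000 + p_m*0.000000 + p_d*0.000000] = 0.132427
  V(2,+0) = exp(-r*dt) * [p_u*4.800458 + p_m*0.850000 + p_d*0.000000] = 1.313883
  V(2,+1) = exp(-r*dt) * [p_u*9.484287 + p_m*4.800458 + p_d*0.850000] = 4.824669
  V(2,+2) = exp(-r*dt) * [p_u*15.037630 + p_m*9.484287 + p_d*4.800458] = 9.508467
  V(1,-1) = exp(-r*dt) * [p_u*1.313883 + p_m*0.132427 + p_d*0.000000] = 0.292877
  V(1,+0) = exp(-r*dt) * [p_u*4.824669 + p_m*1.313883 + p_d*0.132427] = 1.649999
  V(1,+1) = exp(-r*dt) * [p_u*9.508467 + p_m*4.824669 + p_d*1.313883] = 4.926730
  V(0,+0) = exp(-r*dt) * [p_u*4.926730 + p_m*1.649999 + p_d*0.292877] = 1.918131

Answer: Price = V(0,0) = 1.9181


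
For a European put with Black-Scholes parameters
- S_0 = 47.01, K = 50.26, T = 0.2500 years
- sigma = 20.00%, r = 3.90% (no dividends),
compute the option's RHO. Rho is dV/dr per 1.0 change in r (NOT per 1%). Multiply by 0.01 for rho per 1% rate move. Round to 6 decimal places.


d1 = -0.5209918708; d2 = -0.6209918708
phi(d1) = 0.3483126448; exp(-qT) = 1.0000000000; exp(-rT) = 0.9902973771
N(-d2) = 0.7326975141
Rho = -K*T*exp(-rT)*N(-d2) = -50.2600 * 0.2500 * 0.9902973771 * 0.7326975141 = -9.117019

Answer: Rho = -9.117019


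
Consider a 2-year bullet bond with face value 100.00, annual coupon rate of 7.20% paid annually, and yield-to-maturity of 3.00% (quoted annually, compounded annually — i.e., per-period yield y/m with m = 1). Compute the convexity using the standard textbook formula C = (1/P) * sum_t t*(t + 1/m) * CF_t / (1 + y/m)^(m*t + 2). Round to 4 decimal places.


Coupon per period c = face * coupon_rate / m = 7.200000
Periods per year m = 1; per-period yield y/m = 0.030000
Number of cashflows N = 2
Cashflows (t years, CF_t, discount factor 1/(1+y/m)^(m*t), PV):
  t = 1.0000: CF_t = 7.200000, DF = 0.970874, PV = 6.990291
  t = 2.0000: CF_t = 107.200000, DF = 0.942596, PV = 101.046281
Price P = sum_t PV_t = 108.036573
Convexity numerator sum_t t*(t + 1/m) * CF_t / (1+y/m)^(m*t + 2):
  t = 1.0000: term = 13.178040
  t = 2.0000: term = 571.474869
Convexity = (1/P) * sum = 584.652909 / 108.036573 = 5.411620

Answer: Convexity = 5.4116


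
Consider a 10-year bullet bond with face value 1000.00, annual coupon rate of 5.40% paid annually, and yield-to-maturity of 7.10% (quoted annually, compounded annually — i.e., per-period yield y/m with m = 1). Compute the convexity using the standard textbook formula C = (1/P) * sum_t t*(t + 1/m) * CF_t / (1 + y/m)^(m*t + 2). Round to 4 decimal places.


Coupon per period c = face * coupon_rate / m = 54.000000
Periods per year m = 1; per-period yield y/m = 0.071000
Number of cashflows N = 10
Cashflows (t years, CF_t, discount factor 1/(1+y/m)^(m*t), PV):
  t = 1.0000: CF_t = 54.000000, DF = 0.933707, PV = 50.420168
  t = 2.0000: CF_t = 54.000000, DF = 0.871808, PV = 47.077655
  t = 3.0000: CF_t = 54.000000, DF = 0.814013, PV = 43.956727
  t = 4.0000: CF_t = 54.000000, DF = 0.760050, PV = 41.042696
  t = 5.0000: CF_t = 54.000000, DF = 0.709664, PV = 38.321845
  t = 6.0000: CF_t = 54.000000, DF = 0.662618, PV = 35.781368
  t = 7.0000: CF_t = 54.000000, DF = 0.618691, PV = 33.409307
  t = 8.0000: CF_t = 54.000000, DF = 0.577676, PV = 31.194497
  t = 9.0000: CF_t = 54.000000, DF = 0.539380, PV = 29.126515
  t = 10.0000: CF_t = 1054.000000, DF = 0.503623, PV = 530.818319
Price P = sum_t PV_t = 881.149096
Convexity numerator sum_t t*(t + 1/m) * CF_t / (1+y/m)^(m*t + 2):
  t = 1.0000: term = 87.913454
  t = 2.0000: term = 246.256174
  t = 3.0000: term = 459.862135
  t = 4.0000: term = 715.627351
  t = 5.0000: term = 1002.279202
  t = 6.0000: term = 1310.168892
  t = 7.0000: term = 1631.084833
  t = 8.0000: term = 1958.085034
  t = 9.0000: term = 2285.346678
  t = 10.0000: term = 50904.906730
Convexity = (1/P) * sum = 60601.530482 / 881.149096 = 68.775569

Answer: Convexity = 68.7756


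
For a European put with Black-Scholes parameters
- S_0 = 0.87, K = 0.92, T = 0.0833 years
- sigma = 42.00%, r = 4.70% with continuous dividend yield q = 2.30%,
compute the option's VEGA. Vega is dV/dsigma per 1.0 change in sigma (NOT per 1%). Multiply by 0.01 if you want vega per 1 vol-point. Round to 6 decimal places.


Answer: Vega = 0.092879

Derivation:
d1 = -0.3838843841; d2 = -0.5051036895
phi(d1) = 0.3706036400; exp(-qT) = 0.9980859342; exp(-rT) = 0.9960925540
Vega = S * exp(-qT) * phi(d1) * sqrt(T) = 0.8700 * 0.9980859342 * 0.3706036400 * 0.2886173938 = 0.092879


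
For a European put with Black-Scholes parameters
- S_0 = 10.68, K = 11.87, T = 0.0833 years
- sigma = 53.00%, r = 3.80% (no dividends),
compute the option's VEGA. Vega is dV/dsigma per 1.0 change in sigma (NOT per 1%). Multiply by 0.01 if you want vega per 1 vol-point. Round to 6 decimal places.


d1 = -0.5934375408; d2 = -0.7464047595
phi(d1) = 0.3345320496; exp(-qT) = 1.0000000000; exp(-rT) = 0.9968396046
Vega = S * exp(-qT) * phi(d1) * sqrt(T) = 10.6800 * 1.0000000000 * 0.3345320496 * 0.2886173938 = 1.031173

Answer: Vega = 1.031173


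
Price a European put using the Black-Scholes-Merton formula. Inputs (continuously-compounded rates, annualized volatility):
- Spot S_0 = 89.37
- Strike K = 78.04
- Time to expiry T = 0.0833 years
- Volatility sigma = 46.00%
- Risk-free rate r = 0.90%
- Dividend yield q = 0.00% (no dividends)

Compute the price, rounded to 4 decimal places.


Answer: Price = 0.8761

Derivation:
d1 = (ln(S/K) + (r - q + 0.5*sigma^2) * T) / (sigma * sqrt(T)) = 1.09311544
d2 = d1 - sigma * sqrt(T) = 0.96035144
exp(-rT) = 0.99925058; exp(-qT) = 1.00000000
P = K * exp(-rT) * N(-d2) - S_0 * exp(-qT) * N(-d1)
N(-d1) = 0.13717156; N(-d2) = 0.16843918
P = 78.0400 * 0.99925058 * 0.16843918 - 89.3700 * 1.00000000 * 0.13717156 = 0.8761


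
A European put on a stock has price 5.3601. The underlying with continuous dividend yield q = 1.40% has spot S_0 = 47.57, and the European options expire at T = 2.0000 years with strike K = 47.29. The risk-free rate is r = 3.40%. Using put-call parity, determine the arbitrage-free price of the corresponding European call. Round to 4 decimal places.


Answer: Call price = 7.4354

Derivation:
Put-call parity: C - P = S_0 * exp(-qT) - K * exp(-rT).
S_0 * exp(-qT) = 47.5700 * 0.97238837 = 46.25651461
K * exp(-rT) = 47.2900 * 0.93426047 = 44.18117780
C = P + S*exp(-qT) - K*exp(-rT)
C = 5.3601 + 46.25651461 - 44.18117780 = 7.4354


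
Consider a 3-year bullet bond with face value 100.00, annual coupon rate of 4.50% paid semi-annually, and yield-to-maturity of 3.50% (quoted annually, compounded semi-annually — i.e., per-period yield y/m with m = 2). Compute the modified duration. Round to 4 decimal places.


Answer: Modified duration = 2.7935

Derivation:
Coupon per period c = face * coupon_rate / m = 2.250000
Periods per year m = 2; per-period yield y/m = 0.017500
Number of cashflows N = 6
Cashflows (t years, CF_t, discount factor 1/(1+y/m)^(m*t), PV):
  t = 0.5000: CF_t = 2.250000, DF = 0.982801, PV = 2.211302
  t = 1.0000: CF_t = 2.250000, DF = 0.965898, PV = 2.173270
  t = 1.5000: CF_t = 2.250000, DF = 0.949285, PV = 2.135892
  t = 2.0000: CF_t = 2.250000, DF = 0.932959, PV = 2.099157
  t = 2.5000: CF_t = 2.250000, DF = 0.916913, PV = 2.063053
  t = 3.0000: CF_t = 102.250000, DF = 0.901143, PV = 92.141825
Price P = sum_t PV_t = 102.824499
First compute Macaulay numerator sum_t t * PV_t:
  t * PV_t at t = 0.5000: 1.105651
  t * PV_t at t = 1.0000: 2.173270
  t * PV_t at t = 1.5000: 3.203838
  t * PV_t at t = 2.0000: 4.198313
  t * PV_t at t = 2.5000: 5.157633
  t * PV_t at t = 3.0000: 276.425475
Macaulay duration D = 292.264180 / 102.824499 = 2.842359
Modified duration = D / (1 + y/m) = 2.842359 / (1 + 0.017500) = 2.793474


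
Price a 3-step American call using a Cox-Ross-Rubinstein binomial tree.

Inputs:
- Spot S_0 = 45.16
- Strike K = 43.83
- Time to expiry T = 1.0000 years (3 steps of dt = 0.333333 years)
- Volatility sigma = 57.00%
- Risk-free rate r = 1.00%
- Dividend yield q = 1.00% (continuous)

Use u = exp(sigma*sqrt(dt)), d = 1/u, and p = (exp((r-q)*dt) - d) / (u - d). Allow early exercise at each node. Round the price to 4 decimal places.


dt = T/N = 0.333333
u = exp(sigma*sqrt(dt)) = 1.389702; d = 1/u = 0.719579
p = (exp((r-q)*dt) - d) / (u - d) = 0.418462
Discount per step: exp(-r*dt) = 0.996672
Stock lattice S(k, i) with i counting down-moves:
  k=0: S(0,0) = 45.1600
  k=1: S(1,0) = 62.7590; S(1,1) = 32.4962
  k=2: S(2,0) = 87.2163; S(2,1) = 45.1600; S(2,2) = 23.3835
  k=3: S(3,0) = 121.2047; S(3,1) = 62.7590; S(3,2) = 32.4962; S(3,3) = 16.8263
Terminal payoffs V(N, i) = max(S_T - K, 0):
  V(3,0) = 77.374682; V(3,1) = 18.928962; V(3,2) = 0.000000; V(3,3) = 0.000000
Backward induction: V(k, i) = exp(-r*dt) * [p * V(k+1, i) + (1-p) * V(k+1, i+1)]; then take max(V_cont, immediate exercise) for American.
  V(2,0) = exp(-r*dt) * [p*77.374682 + (1-p)*18.928962] = 43.241903; exercise = 43.386283; V(2,0) = max -> 43.386283
  V(2,1) = exp(-r*dt) * [p*18.928962 + (1-p)*0.000000] = 7.894695; exercise = 1.330000; V(2,1) = max -> 7.894695
  V(2,2) = exp(-r*dt) * [p*0.000000 + (1-p)*0.000000] = 0.000000; exercise = 0.000000; V(2,2) = max -> 0.000000
  V(1,0) = exp(-r*dt) * [p*43.386283 + (1-p)*7.894695] = 22.670885; exercise = 18.928962; V(1,0) = max -> 22.670885
  V(1,1) = exp(-r*dt) * [p*7.894695 + (1-p)*0.000000] = 3.292637; exercise = 0.000000; V(1,1) = max -> 3.292637
  V(0,0) = exp(-r*dt) * [p*22.670885 + (1-p)*3.292637] = 11.363758; exercise = 1.330000; V(0,0) = max -> 11.363758

Answer: Price = V(0,0) = 11.3638


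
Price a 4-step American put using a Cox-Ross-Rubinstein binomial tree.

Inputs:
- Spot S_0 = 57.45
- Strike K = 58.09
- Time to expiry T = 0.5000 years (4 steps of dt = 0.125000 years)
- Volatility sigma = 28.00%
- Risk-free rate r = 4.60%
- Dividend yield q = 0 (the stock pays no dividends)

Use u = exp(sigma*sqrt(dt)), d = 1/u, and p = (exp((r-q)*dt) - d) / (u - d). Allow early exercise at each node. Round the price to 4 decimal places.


dt = T/N = 0.125000
u = exp(sigma*sqrt(dt)) = 1.104061; d = 1/u = 0.905747
p = (exp((r-q)*dt) - d) / (u - d) = 0.504349
Discount per step: exp(-r*dt) = 0.994266
Stock lattice S(k, i) with i counting down-moves:
  k=0: S(0,0) = 57.4500
  k=1: S(1,0) = 63.4283; S(1,1) = 52.0352
  k=2: S(2,0) = 70.0287; S(2,1) = 57.4500; S(2,2) = 47.1307
  k=3: S(3,0) = 77.3159; S(3,1) = 63.4283; S(3,2) = 52.0352; S(3,3) = 42.6885
  k=4: S(4,0) = 85.3615; S(4,1) = 70.0287; S(4,2) = 57.4500; S(4,3) = 47.1307; S(4,4) = 38.6650
Terminal payoffs V(N, i) = max(K - S_T, 0):
  V(4,0) = 0.000000; V(4,1) = 0.000000; V(4,2) = 0.640000; V(4,3) = 10.959276; V(4,4) = 19.424984
Backward induction: V(k, i) = exp(-r*dt) * [p * V(k+1, i) + (1-p) * V(k+1, i+1)]; then take max(V_cont, immediate exercise) for American.
  V(3,0) = exp(-r*dt) * [p*0.000000 + (1-p)*0.000000] = 0.000000; exercise = 0.000000; V(3,0) = max -> 0.000000
  V(3,1) = exp(-r*dt) * [p*0.000000 + (1-p)*0.640000] = 0.315398; exercise = 0.000000; V(3,1) = max -> 0.315398
  V(3,2) = exp(-r*dt) * [p*0.640000 + (1-p)*10.959276] = 5.721760; exercise = 6.054819; V(3,2) = max -> 6.054819
  V(3,3) = exp(-r*dt) * [p*10.959276 + (1-p)*19.424984] = 15.068416; exercise = 15.401475; V(3,3) = max -> 15.401475
  V(2,0) = exp(-r*dt) * [p*0.000000 + (1-p)*0.315398] = 0.155431; exercise = 0.000000; V(2,0) = max -> 0.155431
  V(2,1) = exp(-r*dt) * [p*0.315398 + (1-p)*6.054819] = 3.142026; exercise = 0.640000; V(2,1) = max -> 3.142026
  V(2,2) = exp(-r*dt) * [p*6.054819 + (1-p)*15.401475] = 10.626217; exercise = 10.959276; V(2,2) = max -> 10.959276
  V(1,0) = exp(-r*dt) * [p*0.155431 + (1-p)*3.142026] = 1.626360; exercise = 0.000000; V(1,0) = max -> 1.626360
  V(1,1) = exp(-r*dt) * [p*3.142026 + (1-p)*10.959276] = 6.976420; exercise = 6.054819; V(1,1) = max -> 6.976420
  V(0,0) = exp(-r*dt) * [p*1.626360 + (1-p)*6.976420] = 4.253591; exercise = 0.640000; V(0,0) = max -> 4.253591

Answer: Price = V(0,0) = 4.2536


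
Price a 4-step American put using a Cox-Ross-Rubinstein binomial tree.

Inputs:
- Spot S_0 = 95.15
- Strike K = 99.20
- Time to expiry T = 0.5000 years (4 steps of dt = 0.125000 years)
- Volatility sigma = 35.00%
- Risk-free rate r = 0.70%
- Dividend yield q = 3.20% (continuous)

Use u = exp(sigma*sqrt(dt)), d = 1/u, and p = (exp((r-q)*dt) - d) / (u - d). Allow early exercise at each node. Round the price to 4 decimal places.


dt = T/N = 0.125000
u = exp(sigma*sqrt(dt)) = 1.131726; d = 1/u = 0.883606
p = (exp((r-q)*dt) - d) / (u - d) = 0.456528
Discount per step: exp(-r*dt) = 0.999125
Stock lattice S(k, i) with i counting down-moves:
  k=0: S(0,0) = 95.1500
  k=1: S(1,0) = 107.6837; S(1,1) = 84.0751
  k=2: S(2,0) = 121.8684; S(2,1) = 95.1500; S(2,2) = 74.2893
  k=3: S(3,0) = 137.9216; S(3,1) = 107.6837; S(3,2) = 84.0751; S(3,3) = 65.6425
  k=4: S(4,0) = 156.0895; S(4,1) = 121.8684; S(4,2) = 95.1500; S(4,3) = 74.2893; S(4,4) = 58.0021
Terminal payoffs V(N, i) = max(K - S_T, 0):
  V(4,0) = 0.000000; V(4,1) = 0.000000; V(4,2) = 4.050000; V(4,3) = 24.910678; V(4,4) = 41.197863
Backward induction: V(k, i) = exp(-r*dt) * [p * V(k+1, i) + (1-p) * V(k+1, i+1)]; then take max(V_cont, immediate exercise) for American.
  V(3,0) = exp(-r*dt) * [p*0.000000 + (1-p)*0.000000] = 0.000000; exercise = 0.000000; V(3,0) = max -> 0.000000
  V(3,1) = exp(-r*dt) * [p*0.000000 + (1-p)*4.050000] = 2.199135; exercise = 0.000000; V(3,1) = max -> 2.199135
  V(3,2) = exp(-r*dt) * [p*4.050000 + (1-p)*24.910678] = 15.373728; exercise = 15.124861; V(3,2) = max -> 15.373728
  V(3,3) = exp(-r*dt) * [p*24.910678 + (1-p)*41.197863] = 33.732772; exercise = 33.557488; V(3,3) = max -> 33.732772
  V(2,0) = exp(-r*dt) * [p*0.000000 + (1-p)*2.199135] = 1.194122; exercise = 0.000000; V(2,0) = max -> 1.194122
  V(2,1) = exp(-r*dt) * [p*2.199135 + (1-p)*15.373728] = 9.350966; exercise = 4.050000; V(2,1) = max -> 9.350966
  V(2,2) = exp(-r*dt) * [p*15.373728 + (1-p)*33.732772] = 25.329174; exercise = 24.910678; V(2,2) = max -> 25.329174
  V(1,0) = exp(-r*dt) * [p*1.194122 + (1-p)*9.350966] = 5.622214; exercise = 0.000000; V(1,0) = max -> 5.622214
  V(1,1) = exp(-r*dt) * [p*9.350966 + (1-p)*25.329174] = 18.018895; exercise = 15.124861; V(1,1) = max -> 18.018895
  V(0,0) = exp(-r*dt) * [p*5.622214 + (1-p)*18.018895] = 12.348648; exercise = 4.050000; V(0,0) = max -> 12.348648

Answer: Price = V(0,0) = 12.3486


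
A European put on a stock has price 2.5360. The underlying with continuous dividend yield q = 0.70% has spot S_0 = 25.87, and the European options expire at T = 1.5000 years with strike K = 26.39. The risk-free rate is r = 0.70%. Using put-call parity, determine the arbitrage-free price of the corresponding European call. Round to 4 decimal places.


Put-call parity: C - P = S_0 * exp(-qT) - K * exp(-rT).
S_0 * exp(-qT) = 25.8700 * 0.98955493 = 25.59978611
K * exp(-rT) = 26.3900 * 0.98955493 = 26.11435467
C = P + S*exp(-qT) - K*exp(-rT)
C = 2.5360 + 25.59978611 - 26.11435467 = 2.0214

Answer: Call price = 2.0214


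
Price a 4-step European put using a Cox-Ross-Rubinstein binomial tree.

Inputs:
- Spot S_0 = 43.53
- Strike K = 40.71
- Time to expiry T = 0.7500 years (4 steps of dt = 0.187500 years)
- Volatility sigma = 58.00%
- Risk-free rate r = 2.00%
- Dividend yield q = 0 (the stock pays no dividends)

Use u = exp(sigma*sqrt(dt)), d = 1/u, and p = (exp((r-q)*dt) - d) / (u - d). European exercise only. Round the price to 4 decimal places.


Answer: Price = V(0,0) = 6.6240

Derivation:
dt = T/N = 0.187500
u = exp(sigma*sqrt(dt)) = 1.285500; d = 1/u = 0.777908
p = (exp((r-q)*dt) - d) / (u - d) = 0.444943
Discount per step: exp(-r*dt) = 0.996257
Stock lattice S(k, i) with i counting down-moves:
  k=0: S(0,0) = 43.5300
  k=1: S(1,0) = 55.9578; S(1,1) = 33.8623
  k=2: S(2,0) = 71.9337; S(2,1) = 43.5300; S(2,2) = 26.3418
  k=3: S(3,0) = 92.4708; S(3,1) = 55.9578; S(3,2) = 33.8623; S(3,3) = 20.4915
  k=4: S(4,0) = 118.8711; S(4,1) = 71.9337; S(4,2) = 43.5300; S(4,3) = 26.3418; S(4,4) = 15.9405
Terminal payoffs V(N, i) = max(K - S_T, 0):
  V(4,0) = 0.000000; V(4,1) = 0.000000; V(4,2) = 0.000000; V(4,3) = 14.368237; V(4,4) = 24.769534
Backward induction: V(k, i) = exp(-r*dt) * [p * V(k+1, i) + (1-p) * V(k+1, i+1)].
  V(3,0) = exp(-r*dt) * [p*0.000000 + (1-p)*0.000000] = 0.000000
  V(3,1) = exp(-r*dt) * [p*0.000000 + (1-p)*0.000000] = 0.000000
  V(3,2) = exp(-r*dt) * [p*0.000000 + (1-p)*14.368237] = 7.945342
  V(3,3) = exp(-r*dt) * [p*14.368237 + (1-p)*24.769534] = 20.066163
  V(2,0) = exp(-r*dt) * [p*0.000000 + (1-p)*0.000000] = 0.000000
  V(2,1) = exp(-r*dt) * [p*0.000000 + (1-p)*7.945342] = 4.393612
  V(2,2) = exp(-r*dt) * [p*7.945342 + (1-p)*20.066163] = 14.618170
  V(1,0) = exp(-r*dt) * [p*0.000000 + (1-p)*4.393612] = 2.429578
  V(1,1) = exp(-r*dt) * [p*4.393612 + (1-p)*14.618170] = 10.031139
  V(0,0) = exp(-r*dt) * [p*2.429578 + (1-p)*10.031139] = 6.623993


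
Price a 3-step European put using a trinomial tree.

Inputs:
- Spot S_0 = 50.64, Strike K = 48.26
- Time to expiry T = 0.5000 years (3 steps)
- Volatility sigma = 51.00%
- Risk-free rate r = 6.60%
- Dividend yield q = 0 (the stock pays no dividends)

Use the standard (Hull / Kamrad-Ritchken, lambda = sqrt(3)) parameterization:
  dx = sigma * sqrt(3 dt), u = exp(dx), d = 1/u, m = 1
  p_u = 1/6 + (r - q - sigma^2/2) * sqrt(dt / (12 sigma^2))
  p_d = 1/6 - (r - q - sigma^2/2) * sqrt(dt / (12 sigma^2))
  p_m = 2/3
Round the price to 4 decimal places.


Answer: Price = V(0,0) = 4.9063

Derivation:
dt = T/N = 0.166667; dx = sigma*sqrt(3*dt) = 0.360624
u = exp(dx) = 1.434225; d = 1/u = 0.697241
p_u = 0.151866, p_m = 0.666667, p_d = 0.181467
Discount per step: exp(-r*dt) = 0.989060
Stock lattice S(k, j) with j the centered position index:
  k=0: S(0,+0) = 50.6400
  k=1: S(1,-1) = 35.3083; S(1,+0) = 50.6400; S(1,+1) = 72.6291
  k=2: S(2,-2) = 24.6184; S(2,-1) = 35.3083; S(2,+0) = 50.6400; S(2,+1) = 72.6291; S(2,+2) = 104.1665
  k=3: S(3,-3) = 17.1649; S(3,-2) = 24.6184; S(3,-1) = 35.3083; S(3,+0) = 50.6400; S(3,+1) = 72.6291; S(3,+2) = 104.1665; S(3,+3) = 149.3982
Terminal payoffs V(N, j) = max(K - S_T, 0):
  V(3,-3) = 31.095069; V(3,-2) = 23.641631; V(3,-1) = 12.951726; V(3,+0) = 0.000000; V(3,+1) = 0.000000; V(3,+2) = 0.000000; V(3,+3) = 0.000000
Backward induction: V(k, j) = exp(-r*dt) * [p_u * V(k+1, j+1) + p_m * V(k+1, j) + p_d * V(k+1, j-1)]
  V(2,-2) = exp(-r*dt) * [p_u*12.951726 + p_m*23.641631 + p_d*31.095069] = 23.115085
  V(2,-1) = exp(-r*dt) * [p_u*0.000000 + p_m*12.951726 + p_d*23.641631] = 12.783277
  V(2,+0) = exp(-r*dt) * [p_u*0.000000 + p_m*0.000000 + p_d*12.951726] = 2.324604
  V(2,+1) = exp(-r*dt) * [p_u*0.000000 + p_m*0.000000 + p_d*0.000000] = 0.000000
  V(2,+2) = exp(-r*dt) * [p_u*0.000000 + p_m*0.000000 + p_d*0.000000] = 0.000000
  V(1,-1) = exp(-r*dt) * [p_u*2.324604 + p_m*12.783277 + p_d*23.115085] = 12.926866
  V(1,+0) = exp(-r*dt) * [p_u*0.000000 + p_m*2.324604 + p_d*12.783277] = 3.827153
  V(1,+1) = exp(-r*dt) * [p_u*0.000000 + p_m*0.000000 + p_d*2.324604] = 0.417225
  V(0,+0) = exp(-r*dt) * [p_u*0.417225 + p_m*3.827153 + p_d*12.926866] = 4.906334


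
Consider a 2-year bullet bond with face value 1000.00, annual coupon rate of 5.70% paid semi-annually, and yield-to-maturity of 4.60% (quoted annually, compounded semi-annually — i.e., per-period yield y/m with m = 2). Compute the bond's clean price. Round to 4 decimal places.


Answer: Price = 1020.7909

Derivation:
Coupon per period c = face * coupon_rate / m = 28.500000
Periods per year m = 2; per-period yield y/m = 0.023000
Number of cashflows N = 4
Cashflows (t years, CF_t, discount factor 1/(1+y/m)^(m*t), PV):
  t = 0.5000: CF_t = 28.500000, DF = 0.977517, PV = 27.859238
  t = 1.0000: CF_t = 28.500000, DF = 0.955540, PV = 27.232881
  t = 1.5000: CF_t = 28.500000, DF = 0.934056, PV = 26.620607
  t = 2.0000: CF_t = 1028.500000, DF = 0.913056, PV = 939.078205
Price P = sum_t PV_t = 1020.790931


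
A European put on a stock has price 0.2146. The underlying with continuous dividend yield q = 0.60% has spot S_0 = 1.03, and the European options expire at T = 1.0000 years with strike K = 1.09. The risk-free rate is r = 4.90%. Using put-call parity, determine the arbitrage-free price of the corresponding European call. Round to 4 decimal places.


Put-call parity: C - P = S_0 * exp(-qT) - K * exp(-rT).
S_0 * exp(-qT) = 1.0300 * 0.99401796 = 1.02383850
K * exp(-rT) = 1.0900 * 0.95218113 = 1.03787743
C = P + S*exp(-qT) - K*exp(-rT)
C = 0.2146 + 1.02383850 - 1.03787743 = 0.2006

Answer: Call price = 0.2006


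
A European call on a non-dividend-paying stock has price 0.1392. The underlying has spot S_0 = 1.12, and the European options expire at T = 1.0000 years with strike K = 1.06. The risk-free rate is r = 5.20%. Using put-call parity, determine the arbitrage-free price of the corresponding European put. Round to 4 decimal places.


Put-call parity: C - P = S_0 * exp(-qT) - K * exp(-rT).
S_0 * exp(-qT) = 1.1200 * 1.00000000 = 1.12000000
K * exp(-rT) = 1.0600 * 0.94932887 = 1.00628860
P = C - S*exp(-qT) + K*exp(-rT)
P = 0.1392 - 1.12000000 + 1.00628860 = 0.0255

Answer: Put price = 0.0255


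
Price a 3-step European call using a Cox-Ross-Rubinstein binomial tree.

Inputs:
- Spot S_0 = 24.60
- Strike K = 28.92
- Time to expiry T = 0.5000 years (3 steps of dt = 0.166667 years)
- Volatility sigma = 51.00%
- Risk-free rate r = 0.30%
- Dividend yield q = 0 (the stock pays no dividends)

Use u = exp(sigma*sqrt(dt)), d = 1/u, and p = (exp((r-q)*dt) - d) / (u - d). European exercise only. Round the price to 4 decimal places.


dt = T/N = 0.166667
u = exp(sigma*sqrt(dt)) = 1.231468; d = 1/u = 0.812039
p = (exp((r-q)*dt) - d) / (u - d) = 0.449328
Discount per step: exp(-r*dt) = 0.999500
Stock lattice S(k, i) with i counting down-moves:
  k=0: S(0,0) = 24.6000
  k=1: S(1,0) = 30.2941; S(1,1) = 19.9762
  k=2: S(2,0) = 37.3062; S(2,1) = 24.6000; S(2,2) = 16.2214
  k=3: S(3,0) = 45.9414; S(3,1) = 30.2941; S(3,2) = 19.9762; S(3,3) = 13.1724
Terminal payoffs V(N, i) = max(S_T - K, 0):
  V(3,0) = 17.021384; V(3,1) = 1.374103; V(3,2) = 0.000000; V(3,3) = 0.000000
Backward induction: V(k, i) = exp(-r*dt) * [p * V(k+1, i) + (1-p) * V(k+1, i+1)].
  V(2,0) = exp(-r*dt) * [p*17.021384 + (1-p)*1.374103] = 8.400663
  V(2,1) = exp(-r*dt) * [p*1.374103 + (1-p)*0.000000] = 0.617114
  V(2,2) = exp(-r*dt) * [p*0.000000 + (1-p)*0.000000] = 0.000000
  V(1,0) = exp(-r*dt) * [p*8.400663 + (1-p)*0.617114] = 4.112423
  V(1,1) = exp(-r*dt) * [p*0.617114 + (1-p)*0.000000] = 0.277148
  V(0,0) = exp(-r*dt) * [p*4.112423 + (1-p)*0.277148] = 1.999445

Answer: Price = V(0,0) = 1.9994


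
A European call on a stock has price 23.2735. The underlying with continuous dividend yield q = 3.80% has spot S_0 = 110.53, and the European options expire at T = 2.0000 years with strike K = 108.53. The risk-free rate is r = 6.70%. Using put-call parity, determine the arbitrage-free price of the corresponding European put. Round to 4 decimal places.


Put-call parity: C - P = S_0 * exp(-qT) - K * exp(-rT).
S_0 * exp(-qT) = 110.5300 * 0.92681621 = 102.44099531
K * exp(-rT) = 108.5300 * 0.87459006 = 94.91925971
P = C - S*exp(-qT) + K*exp(-rT)
P = 23.2735 - 102.44099531 + 94.91925971 = 15.7518

Answer: Put price = 15.7518


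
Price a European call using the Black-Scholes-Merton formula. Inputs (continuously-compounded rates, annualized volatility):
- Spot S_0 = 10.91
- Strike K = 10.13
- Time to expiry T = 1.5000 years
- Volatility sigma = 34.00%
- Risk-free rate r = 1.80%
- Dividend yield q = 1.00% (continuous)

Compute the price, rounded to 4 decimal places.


Answer: Price = 2.1789

Derivation:
d1 = (ln(S/K) + (r - q + 0.5*sigma^2) * T) / (sigma * sqrt(T)) = 0.41516085
d2 = d1 - sigma * sqrt(T) = -0.00125241
exp(-rT) = 0.97336124; exp(-qT) = 0.98511194
C = S_0 * exp(-qT) * N(d1) - K * exp(-rT) * N(d2)
N(d1) = 0.66098792; N(d2) = 0.49950036
C = 10.9100 * 0.98511194 * 0.66098792 - 10.1300 * 0.97336124 * 0.49950036 = 2.1789


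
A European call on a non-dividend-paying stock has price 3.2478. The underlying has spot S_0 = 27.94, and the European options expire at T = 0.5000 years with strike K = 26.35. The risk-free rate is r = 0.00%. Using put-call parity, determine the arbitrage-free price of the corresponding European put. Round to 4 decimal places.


Put-call parity: C - P = S_0 * exp(-qT) - K * exp(-rT).
S_0 * exp(-qT) = 27.9400 * 1.00000000 = 27.94000000
K * exp(-rT) = 26.3500 * 1.00000000 = 26.35000000
P = C - S*exp(-qT) + K*exp(-rT)
P = 3.2478 - 27.94000000 + 26.35000000 = 1.6578

Answer: Put price = 1.6578


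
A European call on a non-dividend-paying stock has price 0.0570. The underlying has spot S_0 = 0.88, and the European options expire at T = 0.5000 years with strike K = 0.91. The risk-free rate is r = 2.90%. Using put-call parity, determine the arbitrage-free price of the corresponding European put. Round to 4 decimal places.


Answer: Put price = 0.0739

Derivation:
Put-call parity: C - P = S_0 * exp(-qT) - K * exp(-rT).
S_0 * exp(-qT) = 0.8800 * 1.00000000 = 0.88000000
K * exp(-rT) = 0.9100 * 0.98560462 = 0.89690020
P = C - S*exp(-qT) + K*exp(-rT)
P = 0.0570 - 0.88000000 + 0.89690020 = 0.0739


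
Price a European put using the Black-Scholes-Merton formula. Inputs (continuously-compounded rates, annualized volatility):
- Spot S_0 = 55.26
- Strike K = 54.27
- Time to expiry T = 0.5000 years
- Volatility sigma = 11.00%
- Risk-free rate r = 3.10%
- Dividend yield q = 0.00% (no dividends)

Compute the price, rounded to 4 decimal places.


Answer: Price = 0.9283

Derivation:
d1 = (ln(S/K) + (r - q + 0.5*sigma^2) * T) / (sigma * sqrt(T)) = 0.47058254
d2 = d1 - sigma * sqrt(T) = 0.39280079
exp(-rT) = 0.98461951; exp(-qT) = 1.00000000
P = K * exp(-rT) * N(-d2) - S_0 * exp(-qT) * N(-d1)
N(-d1) = 0.31896944; N(-d2) = 0.34723331
P = 54.2700 * 0.98461951 * 0.34723331 - 55.2600 * 1.00000000 * 0.31896944 = 0.9283


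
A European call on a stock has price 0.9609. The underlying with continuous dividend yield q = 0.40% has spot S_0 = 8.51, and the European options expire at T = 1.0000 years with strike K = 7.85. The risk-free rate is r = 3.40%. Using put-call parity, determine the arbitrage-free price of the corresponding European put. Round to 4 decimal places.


Answer: Put price = 0.0725

Derivation:
Put-call parity: C - P = S_0 * exp(-qT) - K * exp(-rT).
S_0 * exp(-qT) = 8.5100 * 0.99600799 = 8.47602799
K * exp(-rT) = 7.8500 * 0.96657150 = 7.58758631
P = C - S*exp(-qT) + K*exp(-rT)
P = 0.9609 - 8.47602799 + 7.58758631 = 0.0725


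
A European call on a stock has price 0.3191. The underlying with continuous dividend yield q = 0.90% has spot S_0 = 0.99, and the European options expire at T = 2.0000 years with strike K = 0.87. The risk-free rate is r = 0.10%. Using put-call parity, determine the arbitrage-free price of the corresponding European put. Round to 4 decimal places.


Answer: Put price = 0.2150

Derivation:
Put-call parity: C - P = S_0 * exp(-qT) - K * exp(-rT).
S_0 * exp(-qT) = 0.9900 * 0.98216103 = 0.97233942
K * exp(-rT) = 0.8700 * 0.99800200 = 0.86826174
P = C - S*exp(-qT) + K*exp(-rT)
P = 0.3191 - 0.97233942 + 0.86826174 = 0.2150
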